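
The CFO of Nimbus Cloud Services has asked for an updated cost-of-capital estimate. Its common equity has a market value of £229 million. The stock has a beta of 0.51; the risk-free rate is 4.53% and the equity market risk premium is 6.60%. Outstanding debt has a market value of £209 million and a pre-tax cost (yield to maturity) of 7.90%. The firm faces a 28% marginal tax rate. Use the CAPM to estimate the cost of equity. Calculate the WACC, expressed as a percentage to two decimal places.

Cost of equity via CAPM: Re = 4.53% + 0.51 × 6.6% = 7.8960%.
Total capital V = 229 + 209 = 438.
Equity: weight = 229/438 = 0.5228; cost = 7.896%.
Debt: weight = 209/438 = 0.4772; after-tax cost = 7.9% × (1 − 28%) = 5.6880%.
WACC = 0.5228 × 7.8960% + 0.4772 × 5.6880% = 6.8424%.

6.84%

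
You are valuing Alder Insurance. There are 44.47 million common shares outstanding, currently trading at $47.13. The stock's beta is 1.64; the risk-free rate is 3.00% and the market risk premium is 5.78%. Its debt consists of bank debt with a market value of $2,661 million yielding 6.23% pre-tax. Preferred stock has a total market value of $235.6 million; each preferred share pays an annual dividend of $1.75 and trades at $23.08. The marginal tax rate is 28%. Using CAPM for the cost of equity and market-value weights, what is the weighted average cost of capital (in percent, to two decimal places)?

7.99%

Cost of equity via CAPM: Re = 3.0% + 1.64 × 5.78% = 12.4792%.
Cost of preferred: Rp = 1.75 / 23.08 = 7.5823%.
Market value of equity E = 47.13 × 44.47m = 2095.8711m.
Total capital V = 2095.8711 + 235.6 + 2661 = 4992.4711.
Equity: weight = 2095.8711/4992.4711 = 0.4198; cost = 12.4792%.
Preferred: weight = 235.6/4992.4711 = 0.0472; cost = 7.5823%.
Bank debt: weight = 2661/4992.4711 = 0.5330; after-tax cost = 6.23% × (1 − 28%) = 4.4856%.
WACC = 0.4198 × 12.4792% + 0.0472 × 7.5823% + 0.5330 × 4.4856% = 7.9875%.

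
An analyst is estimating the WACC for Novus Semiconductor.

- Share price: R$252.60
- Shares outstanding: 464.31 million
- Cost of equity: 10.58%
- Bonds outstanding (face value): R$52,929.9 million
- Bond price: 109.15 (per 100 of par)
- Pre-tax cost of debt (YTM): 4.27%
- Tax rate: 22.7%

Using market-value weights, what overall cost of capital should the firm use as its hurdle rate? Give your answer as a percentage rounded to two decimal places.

Market value of equity E = 252.6 × 464.31m = 117284.706m. Market value of debt D = 52929.9m × 109.15/100 = 57772.98585m.
Total capital V = 117284.706 + 57772.98585 = 175057.69185.
Equity: weight = 117284.706/175057.69185 = 0.6700; cost = 10.58%.
Bonds outstanding: weight = 57772.98585/175057.69185 = 0.3300; after-tax cost = 4.27% × (1 − 22.7%) = 3.3007%.
WACC = 0.6700 × 10.5800% + 0.3300 × 3.3007% = 8.1777%.

8.18%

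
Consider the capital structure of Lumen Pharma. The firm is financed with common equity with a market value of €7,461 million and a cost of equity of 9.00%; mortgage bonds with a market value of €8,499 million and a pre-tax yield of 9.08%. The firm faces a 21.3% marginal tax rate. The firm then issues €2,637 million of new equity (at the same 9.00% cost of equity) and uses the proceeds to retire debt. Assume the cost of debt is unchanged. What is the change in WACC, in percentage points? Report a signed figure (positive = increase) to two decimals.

Current WACC:
Total capital V = 7461 + 8499 = 15960.
Equity: weight = 7461/15960 = 0.4675; cost = 9%.
Mortgage bonds: weight = 8499/15960 = 0.5325; after-tax cost = 9.08% × (1 − 21.3%) = 7.1460%.
WACC = 0.4675 × 9.0000% + 0.5325 × 7.1460% = 8.0127%.
After the change:
Total capital V = 10098 + 5862 = 15960.
Equity: weight = 10098/15960 = 0.6327; cost = 9%.
Mortgage bonds: weight = 5862/15960 = 0.3673; after-tax cost = 9.08% × (1 − 21.3%) = 7.1460%.
WACC = 0.6327 × 9.0000% + 0.3673 × 7.1460% = 8.3190%.
Change in WACC = 8.3190% − 8.0127% = 0.3063 pp.

+0.31 pp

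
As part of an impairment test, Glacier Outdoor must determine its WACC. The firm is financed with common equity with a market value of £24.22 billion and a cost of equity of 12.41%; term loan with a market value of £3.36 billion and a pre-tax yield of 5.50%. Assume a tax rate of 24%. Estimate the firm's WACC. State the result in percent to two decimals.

11.41%

Total capital V = 24.22 + 3.36 = 27.58.
Equity: weight = 24.22/27.58 = 0.8782; cost = 12.41%.
Term loan: weight = 3.36/27.58 = 0.1218; after-tax cost = 5.5% × (1 − 24%) = 4.1800%.
WACC = 0.8782 × 12.4100% + 0.1218 × 4.1800% = 11.4074%.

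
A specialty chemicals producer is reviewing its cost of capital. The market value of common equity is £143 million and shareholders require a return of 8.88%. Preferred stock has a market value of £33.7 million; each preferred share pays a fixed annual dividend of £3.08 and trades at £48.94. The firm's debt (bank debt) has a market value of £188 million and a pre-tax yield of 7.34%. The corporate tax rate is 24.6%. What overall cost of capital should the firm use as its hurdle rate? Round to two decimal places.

6.92%

Cost of preferred: Rp = 3.08 / 48.94 = 6.2934%.
Total capital V = 143 + 33.7 + 188 = 364.7.
Equity: weight = 143/364.7 = 0.3921; cost = 8.88%.
Preferred: weight = 33.7/364.7 = 0.0924; cost = 6.2934%.
Bank debt: weight = 188/364.7 = 0.5155; after-tax cost = 7.34% × (1 − 24.6%) = 5.5344%.
WACC = 0.3921 × 8.8800% + 0.0924 × 6.2934% + 0.5155 × 5.5344% = 6.9163%.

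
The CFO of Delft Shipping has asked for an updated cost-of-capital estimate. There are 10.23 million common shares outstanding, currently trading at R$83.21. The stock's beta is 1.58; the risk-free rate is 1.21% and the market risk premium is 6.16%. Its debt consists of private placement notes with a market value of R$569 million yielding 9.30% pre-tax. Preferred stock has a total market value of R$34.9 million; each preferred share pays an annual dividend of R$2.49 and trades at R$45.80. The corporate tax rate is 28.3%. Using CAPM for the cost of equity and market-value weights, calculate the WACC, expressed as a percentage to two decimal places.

9.14%

Cost of equity via CAPM: Re = 1.21% + 1.58 × 6.16% = 10.9428%.
Cost of preferred: Rp = 2.49 / 45.8 = 5.4367%.
Market value of equity E = 83.21 × 10.23m = 851.2383m.
Total capital V = 851.2383 + 34.9 + 569 = 1455.1383.
Equity: weight = 851.2383/1455.1383 = 0.5850; cost = 10.9428%.
Preferred: weight = 34.9/1455.1383 = 0.0240; cost = 5.4367%.
Private placement notes: weight = 569/1455.1383 = 0.3910; after-tax cost = 9.3% × (1 − 28.3%) = 6.6681%.
WACC = 0.5850 × 10.9428% + 0.0240 × 5.4367% + 0.3910 × 6.6681% = 9.1392%.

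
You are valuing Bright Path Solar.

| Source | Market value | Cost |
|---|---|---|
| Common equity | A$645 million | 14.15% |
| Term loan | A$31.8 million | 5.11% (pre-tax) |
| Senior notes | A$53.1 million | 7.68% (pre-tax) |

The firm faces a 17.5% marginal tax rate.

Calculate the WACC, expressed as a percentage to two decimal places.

Total capital V = 645 + 31.8 + 53.1 = 729.9.
Equity: weight = 645/729.9 = 0.8837; cost = 14.15%.
Term loan: weight = 31.8/729.9 = 0.0436; after-tax cost = 5.11% × (1 − 17.5%) = 4.2157%.
Senior notes: weight = 53.1/729.9 = 0.0727; after-tax cost = 7.68% × (1 − 17.5%) = 6.3360%.
WACC = 0.8837 × 14.1500% + 0.0436 × 4.2157% + 0.0727 × 6.3360% = 13.1487%.

13.15%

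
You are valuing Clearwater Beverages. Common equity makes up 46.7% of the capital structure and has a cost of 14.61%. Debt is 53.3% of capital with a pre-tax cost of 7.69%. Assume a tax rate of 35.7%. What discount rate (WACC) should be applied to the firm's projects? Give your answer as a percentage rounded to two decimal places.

9.46%

After-tax cost of debt = 7.69% × (1 − 35.7%) = 4.9447%.
WACC = 0.467 × 14.6100% + 0.533 × 4.9447% = 9.4584%.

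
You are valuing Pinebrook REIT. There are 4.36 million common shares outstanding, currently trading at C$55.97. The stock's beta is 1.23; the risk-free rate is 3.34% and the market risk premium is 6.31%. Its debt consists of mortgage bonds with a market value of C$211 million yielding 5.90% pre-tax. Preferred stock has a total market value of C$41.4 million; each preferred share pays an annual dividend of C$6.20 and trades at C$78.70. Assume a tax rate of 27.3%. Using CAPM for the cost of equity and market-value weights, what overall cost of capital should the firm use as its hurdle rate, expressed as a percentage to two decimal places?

7.94%

Cost of equity via CAPM: Re = 3.34% + 1.23 × 6.31% = 11.1013%.
Cost of preferred: Rp = 6.2 / 78.7 = 7.8780%.
Market value of equity E = 55.97 × 4.36m = 244.0292m.
Total capital V = 244.0292 + 41.4 + 211 = 496.4292.
Equity: weight = 244.0292/496.4292 = 0.4916; cost = 11.1013%.
Preferred: weight = 41.4/496.4292 = 0.0834; cost = 7.878%.
Mortgage bonds: weight = 211/496.4292 = 0.4250; after-tax cost = 5.9% × (1 − 27.3%) = 4.2893%.
WACC = 0.4916 × 11.1013% + 0.0834 × 7.8780% + 0.4250 × 4.2893% = 7.9371%.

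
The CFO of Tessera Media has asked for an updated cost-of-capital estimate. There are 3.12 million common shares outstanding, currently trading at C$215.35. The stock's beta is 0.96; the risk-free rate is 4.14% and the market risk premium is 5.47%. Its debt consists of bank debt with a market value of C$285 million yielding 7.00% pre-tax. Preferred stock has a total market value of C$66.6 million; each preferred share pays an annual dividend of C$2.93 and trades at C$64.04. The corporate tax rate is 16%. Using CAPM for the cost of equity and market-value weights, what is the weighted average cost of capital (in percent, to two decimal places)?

8.10%

Cost of equity via CAPM: Re = 4.14% + 0.96 × 5.47% = 9.3912%.
Cost of preferred: Rp = 2.93 / 64.04 = 4.5753%.
Market value of equity E = 215.35 × 3.12m = 671.892m.
Total capital V = 671.892 + 66.6 + 285 = 1023.492.
Equity: weight = 671.892/1023.492 = 0.6565; cost = 9.3912%.
Preferred: weight = 66.6/1023.492 = 0.0651; cost = 4.5753%.
Bank debt: weight = 285/1023.492 = 0.2785; after-tax cost = 7% × (1 − 16%) = 5.8800%.
WACC = 0.6565 × 9.3912% + 0.0651 × 4.5753% + 0.2785 × 5.8800% = 8.1001%.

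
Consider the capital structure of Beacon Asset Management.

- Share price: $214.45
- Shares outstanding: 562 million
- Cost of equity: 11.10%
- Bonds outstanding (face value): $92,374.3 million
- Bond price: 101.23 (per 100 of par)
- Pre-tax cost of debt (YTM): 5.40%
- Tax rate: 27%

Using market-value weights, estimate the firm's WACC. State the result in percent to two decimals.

7.97%

Market value of equity E = 214.45 × 562m = 120520.9m. Market value of debt D = 92374.3m × 101.23/100 = 93510.50389m.
Total capital V = 120520.9 + 93510.50389 = 214031.40389.
Equity: weight = 120520.9/214031.40389 = 0.5631; cost = 11.1%.
Bonds outstanding: weight = 93510.50389/214031.40389 = 0.4369; after-tax cost = 5.4% × (1 − 27%) = 3.9420%.
WACC = 0.5631 × 11.1000% + 0.4369 × 3.9420% = 7.9727%.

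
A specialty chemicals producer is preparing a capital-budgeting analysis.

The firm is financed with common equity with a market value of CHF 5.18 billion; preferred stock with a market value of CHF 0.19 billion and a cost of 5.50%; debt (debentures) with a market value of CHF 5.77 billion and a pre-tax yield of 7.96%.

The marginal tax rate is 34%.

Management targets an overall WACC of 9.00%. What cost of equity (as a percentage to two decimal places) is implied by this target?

13.30%

Total capital V = 5.18 + 0.19 + 5.77 = 11.14.
Equity weight = 5.18/11.14 = 0.4650.
Preferred weight = 0.19/11.14 = 0.0171.
Debentures weight = 5.77/11.14 = 0.5180.
Debt contribution = 0.5180 × 7.96% × (1 − 34%) = 2.7211%.
Preferred contribution = 0.0171 × 5.5% = 0.0938%.
Required equity contribution = 9.0% − 2.8149% = 6.1851%.
Re = 6.1851% / 0.4650 = 13.3015%.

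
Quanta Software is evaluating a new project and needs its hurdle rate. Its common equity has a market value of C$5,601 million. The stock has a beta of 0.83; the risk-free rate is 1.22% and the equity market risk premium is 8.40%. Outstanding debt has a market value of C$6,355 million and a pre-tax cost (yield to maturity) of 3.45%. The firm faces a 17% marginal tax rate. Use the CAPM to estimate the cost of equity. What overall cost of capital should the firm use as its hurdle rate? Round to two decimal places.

Cost of equity via CAPM: Re = 1.22% + 0.83 × 8.4% = 8.1920%.
Total capital V = 5601 + 6355 = 11956.
Equity: weight = 5601/11956 = 0.4685; cost = 8.192%.
Debt: weight = 6355/11956 = 0.5315; after-tax cost = 3.45% × (1 − 17%) = 2.8635%.
WACC = 0.4685 × 8.1920% + 0.5315 × 2.8635% = 5.3597%.

5.36%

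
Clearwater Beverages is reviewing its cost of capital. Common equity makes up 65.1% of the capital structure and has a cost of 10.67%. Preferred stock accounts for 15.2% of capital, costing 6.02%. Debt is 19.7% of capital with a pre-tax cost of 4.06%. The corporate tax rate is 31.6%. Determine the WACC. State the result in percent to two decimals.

After-tax cost of debt = 4.06% × (1 − 31.6%) = 2.7770%.
WACC = 0.651 × 10.6700% + 0.152 × 6.0200% + 0.197 × 2.7770% = 8.4083%.

8.41%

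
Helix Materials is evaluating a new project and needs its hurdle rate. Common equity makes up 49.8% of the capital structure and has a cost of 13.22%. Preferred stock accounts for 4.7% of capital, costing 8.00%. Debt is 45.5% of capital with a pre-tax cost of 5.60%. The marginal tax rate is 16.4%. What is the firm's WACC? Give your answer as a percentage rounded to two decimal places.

9.09%

After-tax cost of debt = 5.6% × (1 − 16.4%) = 4.6816%.
WACC = 0.498 × 13.2200% + 0.047 × 8.0000% + 0.455 × 4.6816% = 9.0897%.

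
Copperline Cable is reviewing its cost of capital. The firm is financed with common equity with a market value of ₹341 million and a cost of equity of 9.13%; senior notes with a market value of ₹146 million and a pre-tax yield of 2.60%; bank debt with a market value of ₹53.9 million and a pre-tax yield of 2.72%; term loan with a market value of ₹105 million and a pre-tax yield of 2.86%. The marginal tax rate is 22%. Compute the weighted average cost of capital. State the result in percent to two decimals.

Total capital V = 341 + 146 + 53.9 + 105 = 645.9.
Equity: weight = 341/645.9 = 0.5279; cost = 9.13%.
Senior notes: weight = 146/645.9 = 0.2260; after-tax cost = 2.6% × (1 − 22%) = 2.0280%.
Bank debt: weight = 53.9/645.9 = 0.0834; after-tax cost = 2.72% × (1 − 22%) = 2.1216%.
Term loan: weight = 105/645.9 = 0.1626; after-tax cost = 2.86% × (1 − 22%) = 2.2308%.
WACC = 0.5279 × 9.1300% + 0.2260 × 2.0280% + 0.0834 × 2.1216% + 0.1626 × 2.2308% = 5.8182%.

5.82%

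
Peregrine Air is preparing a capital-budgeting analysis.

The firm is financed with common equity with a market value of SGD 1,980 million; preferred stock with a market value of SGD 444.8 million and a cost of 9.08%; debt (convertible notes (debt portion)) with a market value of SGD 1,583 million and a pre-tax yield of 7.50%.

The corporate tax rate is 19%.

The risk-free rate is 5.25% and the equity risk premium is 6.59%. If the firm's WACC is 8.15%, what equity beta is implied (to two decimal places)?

Total capital V = 1980 + 444.8 + 1583 = 4007.8.
Equity weight = 1980/4007.8 = 0.4940.
Preferred weight = 444.8/4007.8 = 0.1110.
Convertible notes (debt portion) weight = 1583/4007.8 = 0.3950.
Debt contribution = 0.3950 × 7.5% × (1 − 19%) = 2.3995%.
Preferred contribution = 0.1110 × 9.08% = 1.0077%.
Required equity contribution = 8.15% − 3.4072% = 4.7428%  ⇒  Re = 9.6000%.
CAPM: 9.6000% = 5.25% + β × 6.59%  ⇒  β = 0.6601.

0.66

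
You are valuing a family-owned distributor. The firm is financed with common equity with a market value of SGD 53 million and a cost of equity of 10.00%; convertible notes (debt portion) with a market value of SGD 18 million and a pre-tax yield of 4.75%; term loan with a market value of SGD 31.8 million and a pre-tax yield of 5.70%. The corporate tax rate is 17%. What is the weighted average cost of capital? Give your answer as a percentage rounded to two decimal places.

7.31%

Total capital V = 53 + 18 + 31.8 = 102.8.
Equity: weight = 53/102.8 = 0.5156; cost = 10%.
Convertible notes (debt portion): weight = 18/102.8 = 0.1751; after-tax cost = 4.75% × (1 − 17%) = 3.9425%.
Term loan: weight = 31.8/102.8 = 0.3093; after-tax cost = 5.7% × (1 − 17%) = 4.7310%.
WACC = 0.5156 × 10.0000% + 0.1751 × 3.9425% + 0.3093 × 4.7310% = 7.3094%.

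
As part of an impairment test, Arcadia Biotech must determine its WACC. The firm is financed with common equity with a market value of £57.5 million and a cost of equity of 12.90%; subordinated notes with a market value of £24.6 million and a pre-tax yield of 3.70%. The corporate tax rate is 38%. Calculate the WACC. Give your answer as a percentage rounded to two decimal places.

Total capital V = 57.5 + 24.6 = 82.1.
Equity: weight = 57.5/82.1 = 0.7004; cost = 12.9%.
Subordinated notes: weight = 24.6/82.1 = 0.2996; after-tax cost = 3.7% × (1 − 38%) = 2.2940%.
WACC = 0.7004 × 12.9000% + 0.2996 × 2.2940% = 9.7221%.

9.72%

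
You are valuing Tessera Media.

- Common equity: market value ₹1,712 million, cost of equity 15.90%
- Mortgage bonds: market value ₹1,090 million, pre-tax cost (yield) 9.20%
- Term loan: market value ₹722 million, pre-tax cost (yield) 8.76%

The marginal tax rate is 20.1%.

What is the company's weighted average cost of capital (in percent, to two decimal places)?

11.43%

Total capital V = 1712 + 1090 + 722 = 3524.
Equity: weight = 1712/3524 = 0.4858; cost = 15.9%.
Mortgage bonds: weight = 1090/3524 = 0.3093; after-tax cost = 9.2% × (1 − 20.1%) = 7.3508%.
Term loan: weight = 722/3524 = 0.2049; after-tax cost = 8.76% × (1 − 20.1%) = 6.9992%.
WACC = 0.4858 × 15.9000% + 0.3093 × 7.3508% + 0.2049 × 6.9992% = 11.4321%.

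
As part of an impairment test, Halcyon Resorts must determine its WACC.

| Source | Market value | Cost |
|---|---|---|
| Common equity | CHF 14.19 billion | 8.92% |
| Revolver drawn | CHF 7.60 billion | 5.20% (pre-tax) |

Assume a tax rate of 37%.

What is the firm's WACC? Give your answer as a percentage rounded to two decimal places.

Total capital V = 14.19 + 7.6 = 21.79.
Equity: weight = 14.19/21.79 = 0.6512; cost = 8.92%.
Revolver drawn: weight = 7.6/21.79 = 0.3488; after-tax cost = 5.2% × (1 − 37%) = 3.2760%.
WACC = 0.6512 × 8.9200% + 0.3488 × 3.2760% = 6.9515%.

6.95%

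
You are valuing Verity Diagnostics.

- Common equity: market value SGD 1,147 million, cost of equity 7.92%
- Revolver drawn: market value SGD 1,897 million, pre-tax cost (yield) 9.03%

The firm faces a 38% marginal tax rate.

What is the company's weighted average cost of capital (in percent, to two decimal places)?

Total capital V = 1147 + 1897 = 3044.
Equity: weight = 1147/3044 = 0.3768; cost = 7.92%.
Revolver drawn: weight = 1897/3044 = 0.6232; after-tax cost = 9.03% × (1 − 38%) = 5.5986%.
WACC = 0.3768 × 7.9200% + 0.6232 × 5.5986% = 6.4733%.

6.47%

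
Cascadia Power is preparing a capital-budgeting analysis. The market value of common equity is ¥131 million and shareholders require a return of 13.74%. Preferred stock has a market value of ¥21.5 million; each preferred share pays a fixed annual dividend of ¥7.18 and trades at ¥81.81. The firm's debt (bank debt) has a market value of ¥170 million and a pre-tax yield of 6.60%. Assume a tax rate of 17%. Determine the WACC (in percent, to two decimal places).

9.05%

Cost of preferred: Rp = 7.18 / 81.81 = 8.7764%.
Total capital V = 131 + 21.5 + 170 = 322.5.
Equity: weight = 131/322.5 = 0.4062; cost = 13.74%.
Preferred: weight = 21.5/322.5 = 0.0667; cost = 8.7764%.
Bank debt: weight = 170/322.5 = 0.5271; after-tax cost = 6.6% × (1 − 17%) = 5.4780%.
WACC = 0.4062 × 13.7400% + 0.0667 × 8.7764% + 0.5271 × 5.4780% = 9.0539%.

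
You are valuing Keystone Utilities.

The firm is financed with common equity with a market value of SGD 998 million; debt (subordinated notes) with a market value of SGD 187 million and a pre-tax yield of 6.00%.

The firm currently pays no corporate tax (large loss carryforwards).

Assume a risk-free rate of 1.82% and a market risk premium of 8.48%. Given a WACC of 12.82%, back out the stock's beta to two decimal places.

1.45

Total capital V = 998 + 187 = 1185.
Equity weight = 998/1185 = 0.8422.
Subordinated notes weight = 187/1185 = 0.1578.
Debt contribution = 0.1578 × 6% × (1 − 0%) = 0.9468%.
Required equity contribution = 12.82% − 0.9468% = 11.8732%  ⇒  Re = 14.0979%.
CAPM: 14.0979% = 1.82% + β × 8.48%  ⇒  β = 1.4479.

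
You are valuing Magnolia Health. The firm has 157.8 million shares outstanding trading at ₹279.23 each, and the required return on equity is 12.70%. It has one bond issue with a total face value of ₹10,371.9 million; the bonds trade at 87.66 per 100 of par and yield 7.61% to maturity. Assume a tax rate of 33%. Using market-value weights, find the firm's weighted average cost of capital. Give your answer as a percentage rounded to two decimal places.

11.40%

Market value of equity E = 279.23 × 157.8m = 44062.494m. Market value of debt D = 10371.9m × 87.66/100 = 9092.00754m.
Total capital V = 44062.494 + 9092.00754 = 53154.50154.
Equity: weight = 44062.494/53154.50154 = 0.8290; cost = 12.7%.
Bonds outstanding: weight = 9092.00754/53154.50154 = 0.1710; after-tax cost = 7.61% × (1 − 33%) = 5.0987%.
WACC = 0.8290 × 12.7000% + 0.1710 × 5.0987% = 11.3998%.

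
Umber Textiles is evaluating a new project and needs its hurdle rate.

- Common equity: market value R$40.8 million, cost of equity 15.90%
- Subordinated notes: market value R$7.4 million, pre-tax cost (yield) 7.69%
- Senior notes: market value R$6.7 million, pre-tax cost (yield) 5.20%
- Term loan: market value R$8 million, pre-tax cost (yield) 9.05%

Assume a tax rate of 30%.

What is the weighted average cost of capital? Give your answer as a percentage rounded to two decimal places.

Total capital V = 40.8 + 7.4 + 6.7 + 8 = 62.9.
Equity: weight = 40.8/62.9 = 0.6486; cost = 15.9%.
Subordinated notes: weight = 7.4/62.9 = 0.1176; after-tax cost = 7.69% × (1 − 30%) = 5.3830%.
Senior notes: weight = 6.7/62.9 = 0.1065; after-tax cost = 5.2% × (1 − 30%) = 3.6400%.
Term loan: weight = 8/62.9 = 0.1272; after-tax cost = 9.05% × (1 − 30%) = 6.3350%.
WACC = 0.6486 × 15.9000% + 0.1176 × 5.3830% + 0.1065 × 3.6400% + 0.1272 × 6.3350% = 12.1403%.

12.14%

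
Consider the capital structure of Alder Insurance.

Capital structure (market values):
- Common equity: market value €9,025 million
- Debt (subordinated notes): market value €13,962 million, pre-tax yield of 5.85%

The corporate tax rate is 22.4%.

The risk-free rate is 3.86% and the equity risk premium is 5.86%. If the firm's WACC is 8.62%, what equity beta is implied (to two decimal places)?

1.89

Total capital V = 9025 + 13962 = 22987.
Equity weight = 9025/22987 = 0.3926.
Subordinated notes weight = 13962/22987 = 0.6074.
Debt contribution = 0.6074 × 5.85% × (1 − 22.4%) = 2.7573%.
Required equity contribution = 8.62% − 2.7573% = 5.8627%  ⇒  Re = 14.9325%.
CAPM: 14.9325% = 3.86% + β × 5.86%  ⇒  β = 1.8895.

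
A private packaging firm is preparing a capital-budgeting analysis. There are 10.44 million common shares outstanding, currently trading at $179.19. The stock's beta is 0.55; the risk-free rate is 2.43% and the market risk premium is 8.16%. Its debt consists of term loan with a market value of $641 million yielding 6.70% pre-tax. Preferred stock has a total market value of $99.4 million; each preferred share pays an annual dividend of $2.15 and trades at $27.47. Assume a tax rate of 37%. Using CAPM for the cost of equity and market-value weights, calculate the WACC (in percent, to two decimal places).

Cost of equity via CAPM: Re = 2.43% + 0.55 × 8.16% = 6.9180%.
Cost of preferred: Rp = 2.15 / 27.47 = 7.8267%.
Market value of equity E = 179.19 × 10.44m = 1870.7436m.
Total capital V = 1870.7436 + 99.4 + 641 = 2611.1436.
Equity: weight = 1870.7436/2611.1436 = 0.7164; cost = 6.918%.
Preferred: weight = 99.4/2611.1436 = 0.0381; cost = 7.8267%.
Term loan: weight = 641/2611.1436 = 0.2455; after-tax cost = 6.7% × (1 − 37%) = 4.2210%.
WACC = 0.7164 × 6.9180% + 0.0381 × 7.8267% + 0.2455 × 4.2210% = 6.2905%.

6.29%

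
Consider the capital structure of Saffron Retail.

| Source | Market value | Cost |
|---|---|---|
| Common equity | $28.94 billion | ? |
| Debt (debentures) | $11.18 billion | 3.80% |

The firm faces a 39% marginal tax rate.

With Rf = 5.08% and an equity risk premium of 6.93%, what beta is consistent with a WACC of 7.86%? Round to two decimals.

0.71

Total capital V = 28.94 + 11.18 = 40.12.
Equity weight = 28.94/40.12 = 0.7213.
Debentures weight = 11.18/40.12 = 0.2787.
Debt contribution = 0.2787 × 3.8% × (1 − 39%) = 0.6459%.
Required equity contribution = 7.86% − 0.6459% = 7.2141%  ⇒  Re = 10.0010%.
CAPM: 10.0010% = 5.08% + β × 6.93%  ⇒  β = 0.7101.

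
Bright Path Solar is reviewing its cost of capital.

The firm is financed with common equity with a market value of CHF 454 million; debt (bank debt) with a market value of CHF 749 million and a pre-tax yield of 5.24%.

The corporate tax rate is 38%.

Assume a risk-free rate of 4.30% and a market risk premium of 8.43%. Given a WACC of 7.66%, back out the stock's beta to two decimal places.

1.26

Total capital V = 454 + 749 = 1203.
Equity weight = 454/1203 = 0.3774.
Bank debt weight = 749/1203 = 0.6226.
Debt contribution = 0.6226 × 5.24% × (1 − 38%) = 2.0227%.
Required equity contribution = 7.66% − 2.0227% = 5.6373%  ⇒  Re = 14.9375%.
CAPM: 14.9375% = 4.3% + β × 8.43%  ⇒  β = 1.2619.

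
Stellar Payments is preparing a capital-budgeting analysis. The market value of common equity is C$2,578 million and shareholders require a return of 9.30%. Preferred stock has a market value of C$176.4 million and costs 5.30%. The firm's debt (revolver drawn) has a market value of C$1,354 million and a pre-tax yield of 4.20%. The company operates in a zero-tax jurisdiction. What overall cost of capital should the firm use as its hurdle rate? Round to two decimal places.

Total capital V = 2578 + 176.4 + 1354 = 4108.4.
Equity: weight = 2578/4108.4 = 0.6275; cost = 9.3%.
Preferred: weight = 176.4/4108.4 = 0.0429; cost = 5.3%.
Revolver drawn: weight = 1354/4108.4 = 0.3296; after-tax cost = 4.2% × (1 − 0%) = 4.2000%.
WACC = 0.6275 × 9.3000% + 0.0429 × 5.3000% + 0.3296 × 4.2000% = 7.4475%.

7.45%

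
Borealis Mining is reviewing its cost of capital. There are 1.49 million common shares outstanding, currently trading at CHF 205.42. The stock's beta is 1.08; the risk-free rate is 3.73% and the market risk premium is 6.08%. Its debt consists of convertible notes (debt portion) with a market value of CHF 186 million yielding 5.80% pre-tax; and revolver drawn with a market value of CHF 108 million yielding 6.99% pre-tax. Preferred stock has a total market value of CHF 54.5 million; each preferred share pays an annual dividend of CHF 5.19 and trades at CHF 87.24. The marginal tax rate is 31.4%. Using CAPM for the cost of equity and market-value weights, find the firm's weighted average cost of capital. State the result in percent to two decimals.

Cost of equity via CAPM: Re = 3.73% + 1.08 × 6.08% = 10.2964%.
Cost of preferred: Rp = 5.19 / 87.24 = 5.9491%.
Market value of equity E = 205.42 × 1.49m = 306.0758m.
Total capital V = 306.0758 + 54.5 + 186 + 108 = 654.5758.
Equity: weight = 306.0758/654.5758 = 0.4676; cost = 10.2964%.
Preferred: weight = 54.5/654.5758 = 0.0833; cost = 5.9491%.
Convertible notes (debt portion): weight = 186/654.5758 = 0.2842; after-tax cost = 5.8% × (1 − 31.4%) = 3.9788%.
Revolver drawn: weight = 108/654.5758 = 0.1650; after-tax cost = 6.99% × (1 − 31.4%) = 4.7951%.
WACC = 0.4676 × 10.2964% + 0.0833 × 5.9491% + 0.2842 × 3.9788% + 0.1650 × 4.7951% = 7.2316%.

7.23%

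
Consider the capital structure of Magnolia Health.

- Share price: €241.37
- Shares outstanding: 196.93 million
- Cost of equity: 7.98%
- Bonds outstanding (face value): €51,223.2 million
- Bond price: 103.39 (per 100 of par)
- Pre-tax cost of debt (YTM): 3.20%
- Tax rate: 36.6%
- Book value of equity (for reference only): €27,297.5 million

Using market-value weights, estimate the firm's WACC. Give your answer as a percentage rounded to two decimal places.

Market value of equity E = 241.37 × 196.93m = 47532.9941m. Market value of debt D = 51223.2m × 103.39/100 = 52959.66648m.
Total capital V = 47532.9941 + 52959.66648 = 100492.66058.
Equity: weight = 47532.9941/100492.66058 = 0.4730; cost = 7.98%.
Bonds outstanding: weight = 52959.66648/100492.66058 = 0.5270; after-tax cost = 3.2% × (1 − 36.6%) = 2.0288%.
WACC = 0.4730 × 7.9800% + 0.5270 × 2.0288% = 4.8437%.

4.84%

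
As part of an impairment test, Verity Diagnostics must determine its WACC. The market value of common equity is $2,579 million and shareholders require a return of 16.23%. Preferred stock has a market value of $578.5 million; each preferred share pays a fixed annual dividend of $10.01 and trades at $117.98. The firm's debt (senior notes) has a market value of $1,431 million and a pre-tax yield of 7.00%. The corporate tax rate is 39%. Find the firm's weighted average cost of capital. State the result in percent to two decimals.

11.52%

Cost of preferred: Rp = 10.01 / 117.98 = 8.4845%.
Total capital V = 2579 + 578.5 + 1431 = 4588.5.
Equity: weight = 2579/4588.5 = 0.5621; cost = 16.23%.
Preferred: weight = 578.5/4588.5 = 0.1261; cost = 8.4845%.
Senior notes: weight = 1431/4588.5 = 0.3119; after-tax cost = 7% × (1 − 39%) = 4.2700%.
WACC = 0.5621 × 16.2300% + 0.1261 × 8.4845% + 0.3119 × 4.2700% = 11.5236%.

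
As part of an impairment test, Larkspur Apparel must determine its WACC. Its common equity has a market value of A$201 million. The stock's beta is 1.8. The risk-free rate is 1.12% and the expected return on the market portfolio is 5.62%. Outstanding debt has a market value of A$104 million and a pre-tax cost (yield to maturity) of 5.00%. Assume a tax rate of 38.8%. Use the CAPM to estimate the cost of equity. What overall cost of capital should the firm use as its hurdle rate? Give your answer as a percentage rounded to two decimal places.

7.12%

Market risk premium = 5.62% − 1.12% = 4.5%.
Cost of equity via CAPM: Re = 1.12% + 1.8 × 4.5% = 9.2200%.
Total capital V = 201 + 104 = 305.
Equity: weight = 201/305 = 0.6590; cost = 9.22%.
Debt: weight = 104/305 = 0.3410; after-tax cost = 5% × (1 − 38.8%) = 3.0600%.
WACC = 0.6590 × 9.2200% + 0.3410 × 3.0600% = 7.1195%.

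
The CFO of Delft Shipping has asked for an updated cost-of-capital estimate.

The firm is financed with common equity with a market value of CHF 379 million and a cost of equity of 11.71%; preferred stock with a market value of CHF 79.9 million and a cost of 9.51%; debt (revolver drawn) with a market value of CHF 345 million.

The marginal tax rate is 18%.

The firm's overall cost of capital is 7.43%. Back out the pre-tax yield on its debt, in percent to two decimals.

2.74%

Total capital V = 379 + 79.9 + 345 = 803.9.
Equity weight = 379/803.9 = 0.4715.
Preferred weight = 79.9/803.9 = 0.0994.
Revolver drawn weight = 345/803.9 = 0.4292.
Equity contribution = 0.4715 × 11.71% = 5.5207%.
Preferred contribution = 0.0994 × 9.51% = 0.9452%.
Remaining for debt = 7.43% − 6.4659% = 0.9641%.
Rd × (1 − 18%) × 0.4292 = 0.9641%  ⇒  Rd = 2.7396%.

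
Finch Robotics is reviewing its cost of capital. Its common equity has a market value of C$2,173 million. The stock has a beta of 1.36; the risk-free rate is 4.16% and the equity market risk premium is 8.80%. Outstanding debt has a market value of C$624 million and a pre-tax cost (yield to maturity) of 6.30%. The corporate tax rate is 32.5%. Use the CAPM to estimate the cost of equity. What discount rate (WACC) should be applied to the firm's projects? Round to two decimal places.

13.48%

Cost of equity via CAPM: Re = 4.16% + 1.36 × 8.8% = 16.1280%.
Total capital V = 2173 + 624 = 2797.
Equity: weight = 2173/2797 = 0.7769; cost = 16.128%.
Debt: weight = 624/2797 = 0.2231; after-tax cost = 6.3% × (1 − 32.5%) = 4.2525%.
WACC = 0.7769 × 16.1280% + 0.2231 × 4.2525% = 13.4786%.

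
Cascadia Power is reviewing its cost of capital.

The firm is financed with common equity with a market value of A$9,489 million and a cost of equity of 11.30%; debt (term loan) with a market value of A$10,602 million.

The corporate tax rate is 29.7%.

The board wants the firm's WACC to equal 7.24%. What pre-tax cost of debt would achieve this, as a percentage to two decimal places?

Total capital V = 9489 + 10602 = 20091.
Equity weight = 9489/20091 = 0.4723.
Term loan weight = 10602/20091 = 0.5277.
Equity contribution = 0.4723 × 11.3% = 5.3370%.
Remaining for debt = 7.24% − 5.3370% = 1.9030%.
Rd × (1 − 29.7%) × 0.5277 = 1.9030%  ⇒  Rd = 5.1298%.

5.13%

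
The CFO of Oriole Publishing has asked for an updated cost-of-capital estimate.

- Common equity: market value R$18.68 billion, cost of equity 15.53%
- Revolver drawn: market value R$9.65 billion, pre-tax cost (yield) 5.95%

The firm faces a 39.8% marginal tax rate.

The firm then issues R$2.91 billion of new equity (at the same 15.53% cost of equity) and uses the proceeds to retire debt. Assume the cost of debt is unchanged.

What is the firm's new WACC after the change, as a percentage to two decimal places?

12.69%

After the change:
Total capital V = 21.59 + 6.74 = 28.33.
Equity: weight = 21.59/28.33 = 0.7621; cost = 15.53%.
Revolver drawn: weight = 6.74/28.33 = 0.2379; after-tax cost = 5.95% × (1 − 39.8%) = 3.5819%.
WACC = 0.7621 × 15.5300% + 0.2379 × 3.5819% = 12.6874%.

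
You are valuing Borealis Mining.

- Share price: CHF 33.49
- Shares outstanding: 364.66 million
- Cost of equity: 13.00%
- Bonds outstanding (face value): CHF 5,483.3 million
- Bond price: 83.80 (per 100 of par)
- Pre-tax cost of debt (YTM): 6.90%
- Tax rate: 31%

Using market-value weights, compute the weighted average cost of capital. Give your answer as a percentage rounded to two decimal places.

10.75%

Market value of equity E = 33.49 × 364.66m = 12212.4634m. Market value of debt D = 5483.3m × 83.8/100 = 4595.0054m.
Total capital V = 12212.4634 + 4595.0054 = 16807.4688.
Equity: weight = 12212.4634/16807.4688 = 0.7266; cost = 13%.
Bonds outstanding: weight = 4595.0054/16807.4688 = 0.2734; after-tax cost = 6.9% × (1 − 31%) = 4.7610%.
WACC = 0.7266 × 13.0000% + 0.2734 × 4.7610% = 10.7475%.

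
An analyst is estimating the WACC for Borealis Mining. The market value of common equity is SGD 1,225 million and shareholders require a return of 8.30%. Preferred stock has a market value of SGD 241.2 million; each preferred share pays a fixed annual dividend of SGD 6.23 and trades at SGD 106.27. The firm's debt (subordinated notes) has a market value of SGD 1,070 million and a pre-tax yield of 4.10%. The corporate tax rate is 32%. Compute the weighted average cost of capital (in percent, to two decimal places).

5.74%

Cost of preferred: Rp = 6.23 / 106.27 = 5.8624%.
Total capital V = 1225 + 241.2 + 1070 = 2536.2.
Equity: weight = 1225/2536.2 = 0.4830; cost = 8.3%.
Preferred: weight = 241.2/2536.2 = 0.0951; cost = 5.8624%.
Subordinated notes: weight = 1070/2536.2 = 0.4219; after-tax cost = 4.1% × (1 − 32%) = 2.7880%.
WACC = 0.4830 × 8.3000% + 0.0951 × 5.8624% + 0.4219 × 2.7880% = 5.7427%.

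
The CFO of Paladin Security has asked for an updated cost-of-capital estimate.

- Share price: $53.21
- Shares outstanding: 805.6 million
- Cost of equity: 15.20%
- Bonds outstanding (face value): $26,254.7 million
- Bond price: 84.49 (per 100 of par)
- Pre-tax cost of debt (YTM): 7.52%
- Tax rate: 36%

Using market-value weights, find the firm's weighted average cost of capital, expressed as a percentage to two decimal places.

11.66%

Market value of equity E = 53.21 × 805.6m = 42865.976m. Market value of debt D = 26254.7m × 84.49/100 = 22182.59603m.
Total capital V = 42865.976 + 22182.59603 = 65048.57203.
Equity: weight = 42865.976/65048.57203 = 0.6590; cost = 15.2%.
Bonds outstanding: weight = 22182.59603/65048.57203 = 0.3410; after-tax cost = 7.52% × (1 − 36%) = 4.8128%.
WACC = 0.6590 × 15.2000% + 0.3410 × 4.8128% = 11.6578%.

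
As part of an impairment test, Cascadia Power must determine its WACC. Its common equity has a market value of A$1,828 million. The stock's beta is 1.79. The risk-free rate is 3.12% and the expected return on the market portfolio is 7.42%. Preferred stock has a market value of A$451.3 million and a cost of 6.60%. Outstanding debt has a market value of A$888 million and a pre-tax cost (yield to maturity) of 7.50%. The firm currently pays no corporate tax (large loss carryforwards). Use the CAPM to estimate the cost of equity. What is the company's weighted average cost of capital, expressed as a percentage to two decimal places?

9.29%

Market risk premium = 7.42% − 3.12% = 4.3%.
Cost of equity via CAPM: Re = 3.12% + 1.79 × 4.3% = 10.8170%.
Total capital V = 1828 + 451.3 + 888 = 3167.3.
Equity: weight = 1828/3167.3 = 0.5771; cost = 10.817%.
Preferred: weight = 451.3/3167.3 = 0.1425; cost = 6.6%.
Debt: weight = 888/3167.3 = 0.2804; after-tax cost = 7.5% × (1 − 0%) = 7.5000%.
WACC = 0.5771 × 10.8170% + 0.1425 × 6.6000% + 0.2804 × 7.5000% = 9.2862%.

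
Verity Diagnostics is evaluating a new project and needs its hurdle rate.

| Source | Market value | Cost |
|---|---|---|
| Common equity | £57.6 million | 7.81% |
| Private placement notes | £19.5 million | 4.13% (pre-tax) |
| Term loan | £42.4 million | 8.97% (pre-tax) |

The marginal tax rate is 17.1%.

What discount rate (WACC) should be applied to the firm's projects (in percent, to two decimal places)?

Total capital V = 57.6 + 19.5 + 42.4 = 119.5.
Equity: weight = 57.6/119.5 = 0.4820; cost = 7.81%.
Private placement notes: weight = 19.5/119.5 = 0.1632; after-tax cost = 4.13% × (1 − 17.1%) = 3.4238%.
Term loan: weight = 42.4/119.5 = 0.3548; after-tax cost = 8.97% × (1 − 17.1%) = 7.4361%.
WACC = 0.4820 × 7.8100% + 0.1632 × 3.4238% + 0.3548 × 7.4361% = 6.9616%.

6.96%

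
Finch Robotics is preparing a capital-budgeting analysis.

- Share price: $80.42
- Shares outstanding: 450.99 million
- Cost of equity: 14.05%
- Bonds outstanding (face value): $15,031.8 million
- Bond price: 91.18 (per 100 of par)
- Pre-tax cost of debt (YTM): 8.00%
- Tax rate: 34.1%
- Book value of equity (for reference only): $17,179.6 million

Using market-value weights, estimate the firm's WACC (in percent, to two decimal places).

11.64%

Market value of equity E = 80.42 × 450.99m = 36268.6158m. Market value of debt D = 15031.8m × 91.18/100 = 13705.99524m.
Total capital V = 36268.6158 + 13705.99524 = 49974.61104.
Equity: weight = 36268.6158/49974.61104 = 0.7257; cost = 14.05%.
Bonds outstanding: weight = 13705.99524/49974.61104 = 0.2743; after-tax cost = 8% × (1 − 34.1%) = 5.2720%.
WACC = 0.7257 × 14.0500% + 0.2743 × 5.2720% = 11.6426%.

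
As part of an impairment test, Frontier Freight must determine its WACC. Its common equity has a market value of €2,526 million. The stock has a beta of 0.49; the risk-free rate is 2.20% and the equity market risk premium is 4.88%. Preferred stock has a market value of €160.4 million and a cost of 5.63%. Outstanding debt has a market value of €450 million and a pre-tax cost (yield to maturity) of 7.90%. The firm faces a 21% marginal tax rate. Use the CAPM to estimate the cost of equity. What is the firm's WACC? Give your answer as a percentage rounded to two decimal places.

Cost of equity via CAPM: Re = 2.2% + 0.49 × 4.88% = 4.5912%.
Total capital V = 2526 + 160.4 + 450 = 3136.4.
Equity: weight = 2526/3136.4 = 0.8054; cost = 4.5912%.
Preferred: weight = 160.4/3136.4 = 0.0511; cost = 5.63%.
Debt: weight = 450/3136.4 = 0.1435; after-tax cost = 7.9% × (1 − 21%) = 6.2410%.
WACC = 0.8054 × 4.5912% + 0.0511 × 5.6300% + 0.1435 × 6.2410% = 4.8810%.

4.88%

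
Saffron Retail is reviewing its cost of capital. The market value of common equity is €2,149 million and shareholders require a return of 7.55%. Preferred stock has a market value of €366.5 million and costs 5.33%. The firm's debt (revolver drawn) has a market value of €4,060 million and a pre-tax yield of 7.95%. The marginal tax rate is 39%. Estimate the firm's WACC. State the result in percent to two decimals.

Total capital V = 2149 + 366.5 + 4060 = 6575.5.
Equity: weight = 2149/6575.5 = 0.3268; cost = 7.55%.
Preferred: weight = 366.5/6575.5 = 0.0557; cost = 5.33%.
Revolver drawn: weight = 4060/6575.5 = 0.6174; after-tax cost = 7.95% × (1 − 39%) = 4.8495%.
WACC = 0.3268 × 7.5500% + 0.0557 × 5.3300% + 0.6174 × 4.8495% = 5.7589%.

5.76%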